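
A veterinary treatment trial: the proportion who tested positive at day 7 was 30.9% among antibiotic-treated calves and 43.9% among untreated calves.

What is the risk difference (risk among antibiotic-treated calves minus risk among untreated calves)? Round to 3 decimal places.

risk difference = 0.3090 − 0.4390 = -0.130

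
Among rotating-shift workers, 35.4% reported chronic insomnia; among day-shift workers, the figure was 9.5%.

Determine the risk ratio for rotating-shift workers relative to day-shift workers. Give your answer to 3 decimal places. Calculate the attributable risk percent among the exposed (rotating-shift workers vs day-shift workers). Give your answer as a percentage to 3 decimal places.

RR = 0.3540 / 0.0950 = 3.726
AR% = (0.3540 − 0.0950) / 0.3540 = 0.7316 → 73.164%

RR = 3.726; AR% = 73.164%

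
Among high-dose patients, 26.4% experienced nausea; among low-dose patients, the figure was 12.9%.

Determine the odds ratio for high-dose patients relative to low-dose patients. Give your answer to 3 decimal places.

2.422

odds, high-dose patients = 0.2640/0.7360 = 0.3587
odds, low-dose patients = 0.1290/0.8710 = 0.1481
OR = 0.3587 / 0.1481 = 2.422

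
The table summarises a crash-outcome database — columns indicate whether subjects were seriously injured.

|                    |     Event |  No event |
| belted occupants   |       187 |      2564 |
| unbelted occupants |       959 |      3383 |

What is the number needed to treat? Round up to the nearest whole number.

NNT: 7

risk, belted occupants = 187/2751 = 0.067975
risk, unbelted occupants = 959/4342 = 0.220866
absolute risk difference = 0.152891
1 / 0.152891 = 6.541 → round up → 7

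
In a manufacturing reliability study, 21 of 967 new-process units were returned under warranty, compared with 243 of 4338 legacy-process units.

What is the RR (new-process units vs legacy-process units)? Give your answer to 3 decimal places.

RR ≈ 0.388

risk, new-process units = 21/967 = 0.02172
risk, legacy-process units = 243/4338 = 0.05602
RR = 0.02172 / 0.05602 = 0.388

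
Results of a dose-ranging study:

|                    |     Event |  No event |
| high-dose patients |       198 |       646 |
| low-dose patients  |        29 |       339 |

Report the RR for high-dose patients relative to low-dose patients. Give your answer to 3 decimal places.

RR: 2.977

risk, high-dose patients = 198/844 = 0.2346
risk, low-dose patients = 29/368 = 0.0788
RR = 0.2346 / 0.0788 = 2.977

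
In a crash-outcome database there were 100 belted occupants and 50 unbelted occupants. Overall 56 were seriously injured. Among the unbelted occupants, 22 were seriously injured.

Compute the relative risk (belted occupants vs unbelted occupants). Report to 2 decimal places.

belted occupants with the outcome: 56 − 22 = 34
belted occupants without the outcome: 100 − 34 = 66
unbelted occupants without the outcome: 50 − 22 = 28
risk, belted occupants = 34/100 = 0.3400
risk, unbelted occupants = 22/50 = 0.4400
RR = 0.3400 / 0.4400 = 0.77

0.77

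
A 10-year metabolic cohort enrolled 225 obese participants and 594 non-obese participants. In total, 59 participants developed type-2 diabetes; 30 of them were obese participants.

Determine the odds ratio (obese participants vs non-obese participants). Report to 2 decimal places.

3.00

obese participants without the outcome: 225 − 30 = 195
non-obese participants with the outcome: 59 − 30 = 29
non-obese participants without the outcome: 594 − 29 = 565
OR = (30 × 565) / (195 × 29) = 16950/5655 ≈ 3.00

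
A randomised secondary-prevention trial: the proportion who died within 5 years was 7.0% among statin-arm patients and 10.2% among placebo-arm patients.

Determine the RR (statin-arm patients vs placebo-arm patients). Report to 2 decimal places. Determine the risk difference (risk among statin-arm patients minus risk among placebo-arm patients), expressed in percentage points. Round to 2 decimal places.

RR = 0.0700 / 0.1020 = 0.69
risk difference = 0.0700 − 0.1020 = -0.0320 → -3.20 percentage points

RR = 0.69; RD = -3.20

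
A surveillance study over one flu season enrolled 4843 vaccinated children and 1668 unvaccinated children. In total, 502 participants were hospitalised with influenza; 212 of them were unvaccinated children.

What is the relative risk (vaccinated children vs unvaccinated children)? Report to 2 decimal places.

RR = 0.47

vaccinated children with the outcome: 502 − 212 = 290
vaccinated children without the outcome: 4843 − 290 = 4553
unvaccinated children without the outcome: 1668 − 212 = 1456
risk, vaccinated children = 290/4843 = 0.0599
risk, unvaccinated children = 212/1668 = 0.1271
RR = 0.0599 / 0.1271 = 0.47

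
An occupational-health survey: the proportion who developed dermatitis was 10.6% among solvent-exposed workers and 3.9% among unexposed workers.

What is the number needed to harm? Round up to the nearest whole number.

NNH = 15

absolute risk difference = 0.067000
1 / 0.067000 = 14.925 → round up → 15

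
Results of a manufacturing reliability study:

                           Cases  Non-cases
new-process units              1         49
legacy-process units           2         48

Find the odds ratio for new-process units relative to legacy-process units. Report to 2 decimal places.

odds, new-process units = 1/49 = 0.02041
odds, legacy-process units = 2/48 = 0.04167
OR = 0.02041 / 0.04167 = 0.49

OR: 0.49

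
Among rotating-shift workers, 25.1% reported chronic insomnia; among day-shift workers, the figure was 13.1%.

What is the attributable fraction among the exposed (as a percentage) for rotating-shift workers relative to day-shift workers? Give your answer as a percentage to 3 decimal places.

AR% = (0.2510 − 0.1310) / 0.2510 = 0.4781 → 47.809%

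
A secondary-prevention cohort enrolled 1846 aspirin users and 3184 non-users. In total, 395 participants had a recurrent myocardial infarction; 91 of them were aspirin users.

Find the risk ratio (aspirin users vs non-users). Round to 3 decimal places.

aspirin users without the outcome: 1846 − 91 = 1755
non-users with the outcome: 395 − 91 = 304
non-users without the outcome: 3184 − 304 = 2880
risk, aspirin users = 91/1846 = 0.04930
risk, non-users = 304/3184 = 0.09548
RR = 0.04930 / 0.09548 = 0.516

RR ≈ 0.516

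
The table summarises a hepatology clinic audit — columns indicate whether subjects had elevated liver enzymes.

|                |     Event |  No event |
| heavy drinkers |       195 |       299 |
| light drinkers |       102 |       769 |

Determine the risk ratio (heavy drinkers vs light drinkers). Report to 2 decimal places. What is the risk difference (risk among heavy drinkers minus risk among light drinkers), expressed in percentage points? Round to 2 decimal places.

RR = 3.37; RD = 27.76

risk, heavy drinkers = 195/494 = 0.3947
risk, light drinkers = 102/871 = 0.1171
RR = 0.3947 / 0.1171 = 3.37
risk difference = 0.3947 − 0.1171 = 0.2776 → 27.76 percentage points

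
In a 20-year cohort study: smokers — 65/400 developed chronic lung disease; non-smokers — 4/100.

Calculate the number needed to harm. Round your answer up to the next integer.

risk, smokers = 65/400 = 0.162500
risk, non-smokers = 4/100 = 0.040000
absolute risk difference = 0.122500
1 / 0.122500 = 8.163 → round up → 9

NNH = 9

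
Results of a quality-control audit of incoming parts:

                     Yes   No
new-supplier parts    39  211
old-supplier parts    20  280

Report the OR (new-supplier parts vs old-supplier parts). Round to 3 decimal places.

OR = (39 × 280) / (211 × 20) = 10920/4220 ≈ 2.588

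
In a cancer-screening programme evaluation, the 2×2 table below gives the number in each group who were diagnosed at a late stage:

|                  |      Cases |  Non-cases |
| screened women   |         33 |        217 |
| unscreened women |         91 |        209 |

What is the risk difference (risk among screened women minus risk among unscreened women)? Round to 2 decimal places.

RD = -0.17

risk, screened women = 33/250 = 0.1320
risk, unscreened women = 91/300 = 0.3033
risk difference = 0.1320 − 0.3033 = -0.17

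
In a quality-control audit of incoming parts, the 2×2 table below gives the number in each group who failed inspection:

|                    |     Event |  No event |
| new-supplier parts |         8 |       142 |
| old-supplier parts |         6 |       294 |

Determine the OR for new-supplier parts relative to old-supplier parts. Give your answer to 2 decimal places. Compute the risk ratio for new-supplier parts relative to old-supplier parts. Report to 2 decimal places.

OR = 2.76; RR = 2.67

OR = (8 × 294) / (142 × 6) = 2352/852 ≈ 2.76
risk, new-supplier parts = 8/150 = 0.05333
risk, old-supplier parts = 6/300 = 0.02000
RR = 0.05333 / 0.02000 = 2.67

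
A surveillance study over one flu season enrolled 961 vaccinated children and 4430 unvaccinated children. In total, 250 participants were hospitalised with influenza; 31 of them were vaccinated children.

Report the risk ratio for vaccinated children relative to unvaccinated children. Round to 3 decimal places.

RR = 0.653

vaccinated children without the outcome: 961 − 31 = 930
unvaccinated children with the outcome: 250 − 31 = 219
unvaccinated children without the outcome: 4430 − 219 = 4211
risk, vaccinated children = 31/961 = 0.03226
risk, unvaccinated children = 219/4430 = 0.04944
RR = 0.03226 / 0.04944 = 0.653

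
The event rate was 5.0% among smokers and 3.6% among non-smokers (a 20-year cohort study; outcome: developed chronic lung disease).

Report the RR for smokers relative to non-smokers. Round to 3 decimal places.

RR = 0.05000 / 0.03600 = 1.389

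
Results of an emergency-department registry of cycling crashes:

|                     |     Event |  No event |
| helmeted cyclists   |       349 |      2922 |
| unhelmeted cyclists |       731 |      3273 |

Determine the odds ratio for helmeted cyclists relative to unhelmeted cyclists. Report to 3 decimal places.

OR: 0.535

odds, helmeted cyclists = 349/2922 = 0.1194
odds, unhelmeted cyclists = 731/3273 = 0.2233
OR = 0.1194 / 0.2233 = 0.535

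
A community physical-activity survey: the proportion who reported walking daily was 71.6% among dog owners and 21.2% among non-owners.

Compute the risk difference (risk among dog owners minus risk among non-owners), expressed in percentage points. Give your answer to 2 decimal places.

RD ≈ 50.40

risk difference = 0.7160 − 0.2120 = 0.5040 → 50.40 percentage points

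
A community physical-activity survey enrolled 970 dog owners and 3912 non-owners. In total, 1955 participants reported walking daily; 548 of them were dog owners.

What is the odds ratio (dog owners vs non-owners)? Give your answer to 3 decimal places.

dog owners without the outcome: 970 − 548 = 422
non-owners with the outcome: 1955 − 548 = 1407
non-owners without the outcome: 3912 − 1407 = 2505
odds, dog owners = 548/422 = 1.2986
odds, non-owners = 1407/2505 = 0.5617
OR = 1.2986 / 0.5617 = 2.312

OR: 2.312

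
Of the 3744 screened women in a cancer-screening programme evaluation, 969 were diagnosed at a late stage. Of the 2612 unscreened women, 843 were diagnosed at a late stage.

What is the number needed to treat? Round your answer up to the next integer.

risk, screened women = 969/3744 = 0.258814
risk, unscreened women = 843/2612 = 0.322741
absolute risk difference = 0.063927
1 / 0.063927 = 15.643 → round up → 16

NNT = 16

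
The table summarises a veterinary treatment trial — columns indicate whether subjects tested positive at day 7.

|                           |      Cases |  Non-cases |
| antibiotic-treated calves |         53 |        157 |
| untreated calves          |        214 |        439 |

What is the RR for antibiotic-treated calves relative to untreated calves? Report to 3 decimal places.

RR = 0.770

risk, antibiotic-treated calves = 53/210 = 0.2524
risk, untreated calves = 214/653 = 0.3277
RR = 0.2524 / 0.3277 = 0.770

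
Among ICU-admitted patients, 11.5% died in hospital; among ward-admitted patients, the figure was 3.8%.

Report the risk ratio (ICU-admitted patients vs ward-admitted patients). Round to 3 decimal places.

RR = 0.11500 / 0.03800 = 3.026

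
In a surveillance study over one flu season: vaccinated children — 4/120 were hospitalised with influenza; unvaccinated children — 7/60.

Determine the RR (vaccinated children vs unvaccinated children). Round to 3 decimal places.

risk, vaccinated children = 4/120 = 0.03333
risk, unvaccinated children = 7/60 = 0.11667
RR = 0.03333 / 0.11667 = 0.286

0.286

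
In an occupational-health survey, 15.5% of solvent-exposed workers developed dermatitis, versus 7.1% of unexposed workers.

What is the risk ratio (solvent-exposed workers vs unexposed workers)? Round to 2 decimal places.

RR = 0.1550 / 0.0710 = 2.18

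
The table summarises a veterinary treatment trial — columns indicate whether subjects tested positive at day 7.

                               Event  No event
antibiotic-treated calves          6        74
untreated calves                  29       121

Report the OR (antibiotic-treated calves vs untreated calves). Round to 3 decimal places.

odds, antibiotic-treated calves = 6/74 = 0.0811
odds, untreated calves = 29/121 = 0.2397
OR = 0.0811 / 0.2397 = 0.338

OR ≈ 0.338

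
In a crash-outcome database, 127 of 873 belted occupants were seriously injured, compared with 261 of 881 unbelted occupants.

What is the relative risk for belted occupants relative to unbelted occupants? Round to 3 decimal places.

risk, belted occupants = 127/873 = 0.1455
risk, unbelted occupants = 261/881 = 0.2963
RR = 0.1455 / 0.2963 = 0.491

0.491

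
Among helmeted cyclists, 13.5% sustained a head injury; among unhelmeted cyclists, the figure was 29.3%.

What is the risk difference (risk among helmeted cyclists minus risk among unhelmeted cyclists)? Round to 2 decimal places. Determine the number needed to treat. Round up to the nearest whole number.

RD = -0.16; NNT = 7

risk difference = 0.1350 − 0.2930 = -0.16
absolute risk difference = 0.158000
1 / 0.158000 = 6.329 → round up → 7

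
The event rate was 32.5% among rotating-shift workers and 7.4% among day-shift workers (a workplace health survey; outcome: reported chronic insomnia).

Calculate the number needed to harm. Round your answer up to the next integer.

4

absolute risk difference = 0.251000
1 / 0.251000 = 3.984 → round up → 4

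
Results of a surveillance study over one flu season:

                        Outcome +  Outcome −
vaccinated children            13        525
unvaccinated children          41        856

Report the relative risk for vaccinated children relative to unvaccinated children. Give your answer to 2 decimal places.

risk, vaccinated children = 13/538 = 0.02416
risk, unvaccinated children = 41/897 = 0.04571
RR = 0.02416 / 0.04571 = 0.53

RR = 0.53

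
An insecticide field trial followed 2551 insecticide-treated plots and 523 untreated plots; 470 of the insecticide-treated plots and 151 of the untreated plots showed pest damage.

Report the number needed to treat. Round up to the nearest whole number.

risk, insecticide-treated plots = 470/2551 = 0.184241
risk, untreated plots = 151/523 = 0.288719
absolute risk difference = 0.104477
1 / 0.104477 = 9.571 → round up → 10

NNT = 10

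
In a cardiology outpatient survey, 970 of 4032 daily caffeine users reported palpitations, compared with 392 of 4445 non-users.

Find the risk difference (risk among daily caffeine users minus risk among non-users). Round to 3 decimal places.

RD ≈ 0.152

risk, daily caffeine users = 970/4032 = 0.2406
risk, non-users = 392/4445 = 0.0882
risk difference = 0.2406 − 0.0882 = 0.152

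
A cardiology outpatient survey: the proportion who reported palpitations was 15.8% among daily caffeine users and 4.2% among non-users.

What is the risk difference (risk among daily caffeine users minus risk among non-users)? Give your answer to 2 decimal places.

risk difference = 0.15800 − 0.04200 = 0.12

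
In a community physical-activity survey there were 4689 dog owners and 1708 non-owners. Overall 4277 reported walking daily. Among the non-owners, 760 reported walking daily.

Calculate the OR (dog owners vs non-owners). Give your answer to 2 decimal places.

dog owners with the outcome: 4277 − 760 = 3517
dog owners without the outcome: 4689 − 3517 = 1172
non-owners without the outcome: 1708 − 760 = 948
OR = (3517 × 948) / (1172 × 760) = 3334116/890720 ≈ 3.74

3.74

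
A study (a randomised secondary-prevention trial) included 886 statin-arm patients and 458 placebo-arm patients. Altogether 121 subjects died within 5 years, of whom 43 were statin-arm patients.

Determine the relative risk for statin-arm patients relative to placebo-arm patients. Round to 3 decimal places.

statin-arm patients without the outcome: 886 − 43 = 843
placebo-arm patients with the outcome: 121 − 43 = 78
placebo-arm patients without the outcome: 458 − 78 = 380
risk, statin-arm patients = 43/886 = 0.04853
risk, placebo-arm patients = 78/458 = 0.17031
RR = 0.04853 / 0.17031 = 0.285

RR = 0.285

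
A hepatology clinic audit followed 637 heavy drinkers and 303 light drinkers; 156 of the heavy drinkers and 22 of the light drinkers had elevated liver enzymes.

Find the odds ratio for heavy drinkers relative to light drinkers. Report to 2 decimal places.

OR ≈ 4.14

odds, heavy drinkers = 156/481 = 0.3243
odds, light drinkers = 22/281 = 0.0783
OR = 0.3243 / 0.0783 = 4.14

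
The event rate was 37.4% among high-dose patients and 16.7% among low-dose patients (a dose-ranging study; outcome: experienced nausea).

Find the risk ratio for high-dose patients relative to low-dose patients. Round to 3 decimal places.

RR = 0.3740 / 0.1670 = 2.240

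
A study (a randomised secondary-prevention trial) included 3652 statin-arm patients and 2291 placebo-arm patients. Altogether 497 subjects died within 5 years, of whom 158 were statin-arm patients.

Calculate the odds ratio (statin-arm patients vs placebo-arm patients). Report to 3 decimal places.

0.260

statin-arm patients without the outcome: 3652 − 158 = 3494
placebo-arm patients with the outcome: 497 − 158 = 339
placebo-arm patients without the outcome: 2291 − 339 = 1952
odds, statin-arm patients = 158/3494 = 0.04522
odds, placebo-arm patients = 339/1952 = 0.17367
OR = 0.04522 / 0.17367 = 0.260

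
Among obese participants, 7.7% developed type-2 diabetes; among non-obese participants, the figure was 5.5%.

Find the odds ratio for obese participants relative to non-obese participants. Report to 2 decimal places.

OR = 1.43

odds, obese participants = 0.0770/0.9230 = 0.0834
odds, non-obese participants = 0.0550/0.9450 = 0.0582
OR = 0.0834 / 0.0582 = 1.43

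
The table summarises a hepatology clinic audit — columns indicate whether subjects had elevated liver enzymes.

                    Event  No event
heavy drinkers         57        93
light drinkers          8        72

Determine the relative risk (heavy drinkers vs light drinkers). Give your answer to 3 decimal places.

3.800

risk, heavy drinkers = 57/150 = 0.3800
risk, light drinkers = 8/80 = 0.1000
RR = 0.3800 / 0.1000 = 3.800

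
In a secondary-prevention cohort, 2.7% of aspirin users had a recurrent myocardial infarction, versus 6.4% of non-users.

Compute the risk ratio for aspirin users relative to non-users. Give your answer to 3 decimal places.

RR = 0.02700 / 0.06400 = 0.422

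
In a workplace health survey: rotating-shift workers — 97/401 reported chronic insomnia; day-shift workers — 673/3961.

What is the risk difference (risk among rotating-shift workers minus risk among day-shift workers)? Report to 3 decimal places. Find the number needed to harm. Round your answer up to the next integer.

RD = 0.072; NNH = 14

risk, rotating-shift workers = 97/401 = 0.2419
risk, day-shift workers = 673/3961 = 0.1699
risk difference = 0.2419 − 0.1699 = 0.072
absolute risk difference = 0.071989
1 / 0.071989 = 13.891 → round up → 14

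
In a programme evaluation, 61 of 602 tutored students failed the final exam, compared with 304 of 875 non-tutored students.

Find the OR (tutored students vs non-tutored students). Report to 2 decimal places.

OR = (61 × 571) / (541 × 304) = 34831/164464 ≈ 0.21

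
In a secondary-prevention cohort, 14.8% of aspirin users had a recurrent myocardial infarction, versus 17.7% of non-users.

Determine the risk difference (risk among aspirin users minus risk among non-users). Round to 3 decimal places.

risk difference = 0.1480 − 0.1770 = -0.029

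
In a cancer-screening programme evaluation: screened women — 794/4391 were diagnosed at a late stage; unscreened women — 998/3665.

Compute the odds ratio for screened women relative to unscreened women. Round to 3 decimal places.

OR: 0.590

odds, screened women = 794/3597 = 0.2207
odds, unscreened women = 998/2667 = 0.3742
OR = 0.2207 / 0.3742 = 0.590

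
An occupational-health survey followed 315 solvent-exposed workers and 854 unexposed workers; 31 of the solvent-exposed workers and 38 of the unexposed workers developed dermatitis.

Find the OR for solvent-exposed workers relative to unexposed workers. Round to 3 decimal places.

OR = 2.344

odds, solvent-exposed workers = 31/284 = 0.10915
odds, unexposed workers = 38/816 = 0.04657
OR = 0.10915 / 0.04657 = 2.344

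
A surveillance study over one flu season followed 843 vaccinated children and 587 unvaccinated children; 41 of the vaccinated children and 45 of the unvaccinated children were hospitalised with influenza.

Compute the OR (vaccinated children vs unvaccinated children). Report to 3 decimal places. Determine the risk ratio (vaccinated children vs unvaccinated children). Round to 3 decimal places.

OR = 0.616; RR = 0.634

odds, vaccinated children = 41/802 = 0.05112
odds, unvaccinated children = 45/542 = 0.08303
OR = 0.05112 / 0.08303 = 0.616
risk, vaccinated children = 41/843 = 0.04864
risk, unvaccinated children = 45/587 = 0.07666
RR = 0.04864 / 0.07666 = 0.634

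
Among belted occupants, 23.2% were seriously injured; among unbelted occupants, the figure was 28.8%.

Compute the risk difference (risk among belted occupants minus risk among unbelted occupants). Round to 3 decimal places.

risk difference = 0.2320 − 0.2880 = -0.056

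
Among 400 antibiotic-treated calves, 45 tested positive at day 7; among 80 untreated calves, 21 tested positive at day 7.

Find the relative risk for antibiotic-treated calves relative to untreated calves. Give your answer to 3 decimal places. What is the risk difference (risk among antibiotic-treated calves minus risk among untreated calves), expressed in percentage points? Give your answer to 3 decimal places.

risk, antibiotic-treated calves = 45/400 = 0.1125
risk, untreated calves = 21/80 = 0.2625
RR = 0.1125 / 0.2625 = 0.429
risk difference = 0.1125 − 0.2625 = -0.1500 → -15.000 percentage points

RR = 0.429; RD = -15.000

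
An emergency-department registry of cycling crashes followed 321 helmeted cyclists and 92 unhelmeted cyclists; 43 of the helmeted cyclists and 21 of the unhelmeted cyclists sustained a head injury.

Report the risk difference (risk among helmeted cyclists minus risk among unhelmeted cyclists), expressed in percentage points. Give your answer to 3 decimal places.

risk, helmeted cyclists = 43/321 = 0.1340
risk, unhelmeted cyclists = 21/92 = 0.2283
risk difference = 0.1340 − 0.2283 = -0.0943 → -9.430 percentage points

RD = -9.430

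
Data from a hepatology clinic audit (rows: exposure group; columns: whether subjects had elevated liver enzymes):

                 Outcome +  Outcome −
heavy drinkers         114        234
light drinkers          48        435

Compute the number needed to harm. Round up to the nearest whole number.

risk, heavy drinkers = 114/348 = 0.327586
risk, light drinkers = 48/483 = 0.099379
absolute risk difference = 0.228207
1 / 0.228207 = 4.382 → round up → 5

5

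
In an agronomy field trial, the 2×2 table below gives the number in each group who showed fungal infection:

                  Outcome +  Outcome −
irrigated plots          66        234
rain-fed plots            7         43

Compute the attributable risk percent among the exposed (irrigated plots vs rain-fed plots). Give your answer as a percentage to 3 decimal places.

AR%: 36.364%

risk, irrigated plots = 66/300 = 0.2200
risk, rain-fed plots = 7/50 = 0.1400
AR% = (0.2200 − 0.1400) / 0.2200 = 0.3636 → 36.364%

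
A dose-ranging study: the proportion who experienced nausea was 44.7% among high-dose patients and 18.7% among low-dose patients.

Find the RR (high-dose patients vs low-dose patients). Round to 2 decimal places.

RR = 0.4470 / 0.1870 = 2.39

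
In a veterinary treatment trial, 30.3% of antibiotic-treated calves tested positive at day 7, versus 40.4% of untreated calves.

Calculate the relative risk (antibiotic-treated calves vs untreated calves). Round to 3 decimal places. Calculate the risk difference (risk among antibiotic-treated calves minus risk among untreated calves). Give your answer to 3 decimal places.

RR = 0.750; RD = -0.101

RR = 0.3030 / 0.4040 = 0.750
risk difference = 0.3030 − 0.4040 = -0.101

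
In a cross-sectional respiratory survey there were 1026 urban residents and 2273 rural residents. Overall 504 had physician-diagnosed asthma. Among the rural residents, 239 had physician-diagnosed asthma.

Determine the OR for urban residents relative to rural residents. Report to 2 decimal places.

2.96

urban residents with the outcome: 504 − 239 = 265
urban residents without the outcome: 1026 − 265 = 761
rural residents without the outcome: 2273 − 239 = 2034
odds, urban residents = 265/761 = 0.3482
odds, rural residents = 239/2034 = 0.1175
OR = 0.3482 / 0.1175 = 2.96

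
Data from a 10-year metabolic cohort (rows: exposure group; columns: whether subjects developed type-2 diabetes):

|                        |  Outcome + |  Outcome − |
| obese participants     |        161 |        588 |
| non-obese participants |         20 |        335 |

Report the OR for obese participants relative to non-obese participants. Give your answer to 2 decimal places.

odds, obese participants = 161/588 = 0.2738
odds, non-obese participants = 20/335 = 0.0597
OR = 0.2738 / 0.0597 = 4.59

4.59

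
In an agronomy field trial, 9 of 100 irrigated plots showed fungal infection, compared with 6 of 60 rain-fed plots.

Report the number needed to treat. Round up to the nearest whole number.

NNT: 100

risk, irrigated plots = 9/100 = 0.090000
risk, rain-fed plots = 6/60 = 0.100000
absolute risk difference = 0.010000
1 / 0.010000 = 100.000 → round up → 100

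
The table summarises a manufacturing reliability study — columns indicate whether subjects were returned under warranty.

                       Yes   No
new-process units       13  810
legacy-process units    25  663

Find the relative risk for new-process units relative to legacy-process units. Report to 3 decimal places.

risk, new-process units = 13/823 = 0.01580
risk, legacy-process units = 25/688 = 0.03634
RR = 0.01580 / 0.03634 = 0.435

RR = 0.435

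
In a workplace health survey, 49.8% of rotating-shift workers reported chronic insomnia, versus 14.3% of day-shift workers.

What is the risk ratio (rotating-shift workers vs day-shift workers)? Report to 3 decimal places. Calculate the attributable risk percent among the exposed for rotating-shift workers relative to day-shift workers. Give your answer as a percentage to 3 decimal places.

RR = 0.4980 / 0.1430 = 3.483
AR% = (0.4980 − 0.1430) / 0.4980 = 0.7129 → 71.285%

RR = 3.483; AR% = 71.285%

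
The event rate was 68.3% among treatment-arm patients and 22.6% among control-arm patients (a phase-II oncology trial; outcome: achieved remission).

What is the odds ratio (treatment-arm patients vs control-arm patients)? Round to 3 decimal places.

7.379

odds, treatment-arm patients = 0.6830/0.3170 = 2.1546
odds, control-arm patients = 0.2260/0.7740 = 0.2920
OR = 2.1546 / 0.2920 = 7.379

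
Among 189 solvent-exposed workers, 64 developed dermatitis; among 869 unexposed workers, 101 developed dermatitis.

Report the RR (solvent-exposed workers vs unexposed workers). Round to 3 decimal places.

risk, solvent-exposed workers = 64/189 = 0.3386
risk, unexposed workers = 101/869 = 0.1162
RR = 0.3386 / 0.1162 = 2.914

2.914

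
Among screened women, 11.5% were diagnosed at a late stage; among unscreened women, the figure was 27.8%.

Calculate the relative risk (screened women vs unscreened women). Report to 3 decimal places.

RR = 0.1150 / 0.2780 = 0.414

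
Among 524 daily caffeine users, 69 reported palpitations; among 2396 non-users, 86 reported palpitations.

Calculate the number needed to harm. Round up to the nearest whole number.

risk, daily caffeine users = 69/524 = 0.131679
risk, non-users = 86/2396 = 0.035893
absolute risk difference = 0.095786
1 / 0.095786 = 10.440 → round up → 11

11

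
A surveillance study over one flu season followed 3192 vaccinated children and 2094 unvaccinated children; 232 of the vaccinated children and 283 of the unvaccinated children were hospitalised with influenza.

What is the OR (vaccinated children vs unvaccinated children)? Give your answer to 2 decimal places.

OR = 0.50

odds, vaccinated children = 232/2960 = 0.0784
odds, unvaccinated children = 283/1811 = 0.1563
OR = 0.0784 / 0.1563 = 0.50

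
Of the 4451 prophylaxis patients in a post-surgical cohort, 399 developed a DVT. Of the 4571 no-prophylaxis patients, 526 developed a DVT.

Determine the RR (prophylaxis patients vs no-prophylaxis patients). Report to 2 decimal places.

RR: 0.78

risk, prophylaxis patients = 399/4451 = 0.0896
risk, no-prophylaxis patients = 526/4571 = 0.1151
RR = 0.0896 / 0.1151 = 0.78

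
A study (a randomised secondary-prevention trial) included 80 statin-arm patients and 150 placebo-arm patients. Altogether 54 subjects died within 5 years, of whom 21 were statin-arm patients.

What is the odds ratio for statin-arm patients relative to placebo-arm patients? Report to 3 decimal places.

OR = 1.262

statin-arm patients without the outcome: 80 − 21 = 59
placebo-arm patients with the outcome: 54 − 21 = 33
placebo-arm patients without the outcome: 150 − 33 = 117
OR = (21 × 117) / (59 × 33) = 2457/1947 ≈ 1.262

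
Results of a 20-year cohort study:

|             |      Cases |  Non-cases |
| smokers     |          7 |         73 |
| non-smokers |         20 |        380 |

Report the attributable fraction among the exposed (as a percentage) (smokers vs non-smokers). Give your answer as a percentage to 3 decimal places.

AR% ≈ 42.857%

risk, smokers = 7/80 = 0.0875
risk, non-smokers = 20/400 = 0.0500
AR% = (0.0875 − 0.0500) / 0.0875 = 0.4286 → 42.857%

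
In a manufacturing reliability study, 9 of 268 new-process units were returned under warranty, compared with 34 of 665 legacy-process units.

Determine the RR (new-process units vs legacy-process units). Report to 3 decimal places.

0.657

risk, new-process units = 9/268 = 0.03358
risk, legacy-process units = 34/665 = 0.05113
RR = 0.03358 / 0.05113 = 0.657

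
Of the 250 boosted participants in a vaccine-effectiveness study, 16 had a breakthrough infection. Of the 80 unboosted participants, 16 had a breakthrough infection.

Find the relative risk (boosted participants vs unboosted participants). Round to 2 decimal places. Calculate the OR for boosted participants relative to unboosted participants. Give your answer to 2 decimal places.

risk, boosted participants = 16/250 = 0.0640
risk, unboosted participants = 16/80 = 0.2000
RR = 0.0640 / 0.2000 = 0.32
odds, boosted participants = 16/234 = 0.0684
odds, unboosted participants = 16/64 = 0.2500
OR = 0.0684 / 0.2500 = 0.27

RR = 0.32; OR = 0.27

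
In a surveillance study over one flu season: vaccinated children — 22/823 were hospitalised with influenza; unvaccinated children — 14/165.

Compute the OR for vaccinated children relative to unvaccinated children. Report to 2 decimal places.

odds, vaccinated children = 22/801 = 0.02747
odds, unvaccinated children = 14/151 = 0.09272
OR = 0.02747 / 0.09272 = 0.30

OR = 0.30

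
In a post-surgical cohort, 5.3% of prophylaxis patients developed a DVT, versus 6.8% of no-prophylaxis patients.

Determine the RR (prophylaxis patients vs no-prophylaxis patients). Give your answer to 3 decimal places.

RR = 0.0530 / 0.0680 = 0.779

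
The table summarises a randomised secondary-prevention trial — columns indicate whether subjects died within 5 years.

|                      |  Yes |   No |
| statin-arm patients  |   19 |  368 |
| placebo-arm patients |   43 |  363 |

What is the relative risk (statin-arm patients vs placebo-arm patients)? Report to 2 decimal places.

RR ≈ 0.46

risk, statin-arm patients = 19/387 = 0.04910
risk, placebo-arm patients = 43/406 = 0.10591
RR = 0.04910 / 0.10591 = 0.46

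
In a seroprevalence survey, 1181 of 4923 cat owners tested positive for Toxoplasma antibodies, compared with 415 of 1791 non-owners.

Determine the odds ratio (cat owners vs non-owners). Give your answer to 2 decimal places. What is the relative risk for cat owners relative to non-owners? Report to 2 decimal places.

OR = 1.05; RR = 1.04

OR = (1181 × 1376) / (3742 × 415) = 1625056/1552930 ≈ 1.05
risk, cat owners = 1181/4923 = 0.2399
risk, non-owners = 415/1791 = 0.2317
RR = 0.2399 / 0.2317 = 1.04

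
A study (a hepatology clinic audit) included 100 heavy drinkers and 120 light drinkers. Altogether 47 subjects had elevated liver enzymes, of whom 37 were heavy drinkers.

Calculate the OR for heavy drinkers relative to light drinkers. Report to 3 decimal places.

OR = 6.460

heavy drinkers without the outcome: 100 − 37 = 63
light drinkers with the outcome: 47 − 37 = 10
light drinkers without the outcome: 120 − 10 = 110
OR = (37 × 110) / (63 × 10) = 4070/630 ≈ 6.460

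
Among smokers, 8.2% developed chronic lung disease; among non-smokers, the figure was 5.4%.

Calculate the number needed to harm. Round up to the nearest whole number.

NNH = 36

absolute risk difference = 0.028000
1 / 0.028000 = 35.714 → round up → 36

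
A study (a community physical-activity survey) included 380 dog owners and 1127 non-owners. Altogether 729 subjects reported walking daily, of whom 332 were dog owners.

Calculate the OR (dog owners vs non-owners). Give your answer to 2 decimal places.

dog owners without the outcome: 380 − 332 = 48
non-owners with the outcome: 729 − 332 = 397
non-owners without the outcome: 1127 − 397 = 730
OR = (332 × 730) / (48 × 397) = 242360/19056 ≈ 12.72

OR ≈ 12.72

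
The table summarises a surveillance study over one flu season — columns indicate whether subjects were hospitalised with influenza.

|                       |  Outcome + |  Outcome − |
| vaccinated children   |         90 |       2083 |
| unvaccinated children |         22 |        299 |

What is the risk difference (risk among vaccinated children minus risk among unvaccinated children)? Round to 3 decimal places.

risk, vaccinated children = 90/2173 = 0.04142
risk, unvaccinated children = 22/321 = 0.06854
risk difference = 0.04142 − 0.06854 = -0.027

-0.027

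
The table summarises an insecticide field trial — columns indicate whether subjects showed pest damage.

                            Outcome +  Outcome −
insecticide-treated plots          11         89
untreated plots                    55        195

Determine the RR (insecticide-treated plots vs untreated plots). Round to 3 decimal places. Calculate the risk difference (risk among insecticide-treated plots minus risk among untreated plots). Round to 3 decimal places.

risk, insecticide-treated plots = 11/100 = 0.1100
risk, untreated plots = 55/250 = 0.2200
RR = 0.1100 / 0.2200 = 0.500
risk difference = 0.1100 − 0.2200 = -0.110

RR = 0.500; RD = -0.110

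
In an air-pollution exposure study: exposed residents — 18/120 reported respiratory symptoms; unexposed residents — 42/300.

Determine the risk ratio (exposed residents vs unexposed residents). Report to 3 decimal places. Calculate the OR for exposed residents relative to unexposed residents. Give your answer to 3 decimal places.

risk, exposed residents = 18/120 = 0.1500
risk, unexposed residents = 42/300 = 0.1400
RR = 0.1500 / 0.1400 = 1.071
OR = (18 × 258) / (102 × 42) = 4644/4284 ≈ 1.084

RR = 1.071; OR = 1.084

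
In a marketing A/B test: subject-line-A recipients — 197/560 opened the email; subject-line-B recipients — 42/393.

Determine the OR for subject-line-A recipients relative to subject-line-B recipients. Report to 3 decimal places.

OR = (197 × 351) / (363 × 42) = 69147/15246 ≈ 4.535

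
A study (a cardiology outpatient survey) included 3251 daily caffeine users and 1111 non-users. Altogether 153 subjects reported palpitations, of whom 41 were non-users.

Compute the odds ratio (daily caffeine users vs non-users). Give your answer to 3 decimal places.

daily caffeine users with the outcome: 153 − 41 = 112
daily caffeine users without the outcome: 3251 − 112 = 3139
non-users without the outcome: 1111 − 41 = 1070
odds, daily caffeine users = 112/3139 = 0.03568
odds, non-users = 41/1070 = 0.03832
OR = 0.03568 / 0.03832 = 0.931

0.931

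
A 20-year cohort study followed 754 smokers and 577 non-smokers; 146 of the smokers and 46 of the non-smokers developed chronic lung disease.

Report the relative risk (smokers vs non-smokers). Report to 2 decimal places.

risk, smokers = 146/754 = 0.1936
risk, non-smokers = 46/577 = 0.0797
RR = 0.1936 / 0.0797 = 2.43

RR: 2.43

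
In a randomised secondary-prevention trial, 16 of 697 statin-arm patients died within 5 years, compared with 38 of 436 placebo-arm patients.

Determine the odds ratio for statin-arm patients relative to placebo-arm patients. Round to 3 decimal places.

OR = (16 × 398) / (681 × 38) = 6368/25878 ≈ 0.246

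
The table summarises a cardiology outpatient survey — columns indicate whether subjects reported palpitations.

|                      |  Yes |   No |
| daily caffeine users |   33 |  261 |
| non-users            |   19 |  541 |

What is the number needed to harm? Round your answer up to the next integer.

risk, daily caffeine users = 33/294 = 0.112245
risk, non-users = 19/560 = 0.033929
absolute risk difference = 0.078316
1 / 0.078316 = 12.769 → round up → 13

13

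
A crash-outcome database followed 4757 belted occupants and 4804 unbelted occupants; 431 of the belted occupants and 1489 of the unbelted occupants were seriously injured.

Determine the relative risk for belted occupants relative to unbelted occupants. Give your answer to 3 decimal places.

0.292

risk, belted occupants = 431/4757 = 0.0906
risk, unbelted occupants = 1489/4804 = 0.3100
RR = 0.0906 / 0.3100 = 0.292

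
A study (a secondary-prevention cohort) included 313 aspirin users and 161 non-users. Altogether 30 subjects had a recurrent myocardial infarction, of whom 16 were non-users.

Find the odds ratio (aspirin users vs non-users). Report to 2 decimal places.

0.42

aspirin users with the outcome: 30 − 16 = 14
aspirin users without the outcome: 313 − 14 = 299
non-users without the outcome: 161 − 16 = 145
OR = (14 × 145) / (299 × 16) = 2030/4784 ≈ 0.42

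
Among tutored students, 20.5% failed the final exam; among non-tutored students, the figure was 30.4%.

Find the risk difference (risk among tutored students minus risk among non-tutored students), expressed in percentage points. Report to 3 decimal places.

-9.900

risk difference = 0.2050 − 0.3040 = -0.0990 → -9.900 percentage points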